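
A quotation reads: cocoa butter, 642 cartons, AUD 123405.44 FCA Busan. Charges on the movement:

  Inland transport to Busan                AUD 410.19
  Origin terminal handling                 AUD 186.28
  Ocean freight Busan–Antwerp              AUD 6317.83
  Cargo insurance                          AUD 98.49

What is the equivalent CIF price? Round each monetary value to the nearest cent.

Not relevant to the conversion: inland to port — on the seller under both FCA and CIF; already in the FCA price and stays in the CIF price.
From FCA to CIF, the seller additionally bears: origin terminal, freight, insurance.
CIF price = 123405.44 + 186.28 + 6317.83 + 98.49 = 130008.04

CIF price: AUD 130008.04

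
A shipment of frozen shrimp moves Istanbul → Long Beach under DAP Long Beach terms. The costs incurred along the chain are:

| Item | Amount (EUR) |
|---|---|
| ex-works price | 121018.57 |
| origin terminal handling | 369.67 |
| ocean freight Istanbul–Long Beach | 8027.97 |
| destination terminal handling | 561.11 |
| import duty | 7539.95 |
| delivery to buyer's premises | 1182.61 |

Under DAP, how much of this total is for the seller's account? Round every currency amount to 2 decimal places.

Seller's account: EUR 131159.93

DAP: the seller bears all costs to the named destination except import duty and clearance.
Seller's account: goods 121018.57 + origin terminal 369.67 + freight 8027.97 + destination terminal 561.11 + delivery 1182.61 = 131159.93
Buyer's account: duty 7539.95 = 7539.95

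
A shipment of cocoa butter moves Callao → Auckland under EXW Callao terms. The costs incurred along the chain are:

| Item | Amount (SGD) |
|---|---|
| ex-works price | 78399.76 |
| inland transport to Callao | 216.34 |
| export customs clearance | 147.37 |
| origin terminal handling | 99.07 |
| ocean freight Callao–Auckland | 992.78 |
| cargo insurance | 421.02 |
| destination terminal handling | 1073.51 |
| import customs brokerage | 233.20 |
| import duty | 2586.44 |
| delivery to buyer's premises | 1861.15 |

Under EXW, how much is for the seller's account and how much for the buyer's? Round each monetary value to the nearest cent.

Seller: SGD 78399.76; buyer: SGD 7630.88

EXW: the seller makes goods available at their premises; the buyer bears all onward costs.
Seller's account: goods 78399.76 = 78399.76
Buyer's account: inland to port 216.34 + export clearance 147.37 + origin terminal 99.07 + freight 992.78 + insurance 421.02 + destination terminal 1073.51 + brokerage 233.20 + duty 2586.44 + delivery 1861.15 = 7630.88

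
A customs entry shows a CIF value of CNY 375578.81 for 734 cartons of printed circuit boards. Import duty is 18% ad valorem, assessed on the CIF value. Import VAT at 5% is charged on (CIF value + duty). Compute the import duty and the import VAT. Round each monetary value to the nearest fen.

Import duty = 375578.81 × 18% = 67604.19
VAT base = CIF + duty = 375578.81 + 67604.19 = 443183.00
Import VAT = 443183.00 × 5% = 22159.15

Import duty: CNY 67604.19; import VAT: CNY 22159.15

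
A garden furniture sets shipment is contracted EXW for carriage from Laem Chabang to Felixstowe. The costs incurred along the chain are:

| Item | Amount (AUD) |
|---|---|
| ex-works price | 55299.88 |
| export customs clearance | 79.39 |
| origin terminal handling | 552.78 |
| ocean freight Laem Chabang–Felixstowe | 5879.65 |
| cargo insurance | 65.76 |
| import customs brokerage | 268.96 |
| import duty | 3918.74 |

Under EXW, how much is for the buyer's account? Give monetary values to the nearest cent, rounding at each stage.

Buyer's account: AUD 10765.28

EXW: the seller makes goods available at their premises; the buyer bears all onward costs.
Seller's account: goods 55299.88 = 55299.88
Buyer's account: export clearance 79.39 + origin terminal 552.78 + freight 5879.65 + insurance 65.76 + brokerage 268.96 + duty 3918.74 = 10765.28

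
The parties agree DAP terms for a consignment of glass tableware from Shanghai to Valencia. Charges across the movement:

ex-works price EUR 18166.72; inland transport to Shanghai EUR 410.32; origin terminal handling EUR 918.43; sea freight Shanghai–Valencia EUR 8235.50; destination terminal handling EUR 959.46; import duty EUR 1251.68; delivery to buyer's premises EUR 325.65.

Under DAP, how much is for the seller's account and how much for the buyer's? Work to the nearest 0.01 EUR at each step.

Seller: EUR 29016.08; buyer: EUR 1251.68

DAP: the seller bears all costs to the named destination except import duty and clearance.
Seller's account: goods 18166.72 + inland to port 410.32 + origin terminal 918.43 + freight 8235.50 + destination terminal 959.46 + delivery 325.65 = 29016.08
Buyer's account: duty 1251.68 = 1251.68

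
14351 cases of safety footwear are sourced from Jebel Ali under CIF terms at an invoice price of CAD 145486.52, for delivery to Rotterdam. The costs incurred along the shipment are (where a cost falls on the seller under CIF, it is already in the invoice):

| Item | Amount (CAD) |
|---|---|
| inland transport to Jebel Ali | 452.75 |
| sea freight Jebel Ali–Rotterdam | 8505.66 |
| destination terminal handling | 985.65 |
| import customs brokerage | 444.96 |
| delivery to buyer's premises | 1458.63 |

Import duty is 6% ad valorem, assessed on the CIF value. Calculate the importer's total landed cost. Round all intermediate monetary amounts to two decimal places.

Total landed cost: CAD 157104.95

CIF: the seller pays costs through ocean freight and marine insurance to the destination port.
Already in the invoice (seller's account under CIF): inland to port, freight — exclude.
The CIF price already equals the CIF value: 145486.52
Import duty = 145486.52 × 6% = 8729.19
Buyer bears: destination terminal 985.65 + brokerage 444.96 + delivery 1458.63 + duty 8729.19 = 11618.43
Landed cost = invoice 145486.52 + 11618.43 = 157104.95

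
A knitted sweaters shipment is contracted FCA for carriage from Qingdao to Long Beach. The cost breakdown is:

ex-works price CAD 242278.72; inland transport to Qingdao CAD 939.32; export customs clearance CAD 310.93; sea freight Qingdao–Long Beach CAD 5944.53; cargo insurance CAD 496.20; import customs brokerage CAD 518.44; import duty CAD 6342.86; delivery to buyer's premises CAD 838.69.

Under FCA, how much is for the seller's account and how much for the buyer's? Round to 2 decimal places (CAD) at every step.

FCA: the seller delivers export-cleared goods to the carrier; the buyer bears costs from that point.
Seller's account: goods 242278.72 + inland to port 939.32 + export clearance 310.93 = 243528.97
Buyer's account: freight 5944.53 + insurance 496.20 + brokerage 518.44 + duty 6342.86 + delivery 838.69 = 14140.72

Seller: CAD 243528.97; buyer: CAD 14140.72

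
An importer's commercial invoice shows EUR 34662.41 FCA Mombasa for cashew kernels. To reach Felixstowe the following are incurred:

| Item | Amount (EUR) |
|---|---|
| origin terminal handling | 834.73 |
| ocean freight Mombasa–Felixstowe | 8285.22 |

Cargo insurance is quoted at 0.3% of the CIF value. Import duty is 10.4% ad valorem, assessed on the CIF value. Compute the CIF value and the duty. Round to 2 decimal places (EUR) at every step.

CIF value: EUR 43914.10; import duty: EUR 4567.07

Let C be the CIF value. C = FCA price + pre-shipment costs + freight + 0.3% × C
C − 0.3% × C = 34662.41 + 834.73 + 8285.22
0.997 × C = 43782.36
C = 43782.36 / 0.997 = 43914.10
Insurance premium = 0.3% × 43914.10 = 131.74
Import duty = 43914.10 × 10.4% = 4567.07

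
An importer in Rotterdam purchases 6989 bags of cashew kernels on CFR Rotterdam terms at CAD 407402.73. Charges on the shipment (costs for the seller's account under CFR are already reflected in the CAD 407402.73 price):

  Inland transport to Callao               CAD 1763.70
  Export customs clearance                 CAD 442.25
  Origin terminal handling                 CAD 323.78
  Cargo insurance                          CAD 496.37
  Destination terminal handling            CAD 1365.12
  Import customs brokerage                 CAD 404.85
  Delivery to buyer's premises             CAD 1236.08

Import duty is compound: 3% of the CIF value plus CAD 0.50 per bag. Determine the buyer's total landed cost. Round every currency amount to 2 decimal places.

CFR: the seller pays costs through ocean freight to the destination port, but not insurance.
Already in the invoice (seller's account under CFR): inland to port, export clearance, origin terminal — exclude.
CIF value = CFR price + insurance = 407402.73 + 496.37 = 407899.10
Ad valorem component: 407899.10 × 3% = 12236.97
Specific component: 6989 × 0.50 = 3494.50
Import duty = 12236.97 + 3494.50 = 15731.47
Buyer bears: insurance 496.37 + destination terminal 1365.12 + brokerage 404.85 + delivery 1236.08 + duty 15731.47 = 19233.89
Landed cost = invoice 407402.73 + 19233.89 = 426636.62

Total landed cost: CAD 426636.62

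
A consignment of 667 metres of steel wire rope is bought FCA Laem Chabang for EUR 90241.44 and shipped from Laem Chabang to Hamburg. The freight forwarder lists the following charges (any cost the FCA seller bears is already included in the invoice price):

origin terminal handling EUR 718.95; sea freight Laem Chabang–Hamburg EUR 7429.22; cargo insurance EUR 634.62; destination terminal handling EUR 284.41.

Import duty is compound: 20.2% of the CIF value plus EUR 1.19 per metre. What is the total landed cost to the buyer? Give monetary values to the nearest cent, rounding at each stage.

FCA: the seller delivers export-cleared goods to the carrier; the buyer bears costs from that point.
CIF value = FCA price + origin terminal + freight + insurance = 90241.44 + 718.95 + 7429.22 + 634.62 = 99024.23
Ad valorem component: 99024.23 × 20.2% = 20002.89
Specific component: 667 × 1.19 = 793.73
Import duty = 20002.89 + 793.73 = 20796.62
Buyer bears: origin terminal 718.95 + freight 7429.22 + insurance 634.62 + destination terminal 284.41 + duty 20796.62 = 29863.82
Landed cost = invoice 90241.44 + 29863.82 = 120105.26

Total landed cost: EUR 120105.26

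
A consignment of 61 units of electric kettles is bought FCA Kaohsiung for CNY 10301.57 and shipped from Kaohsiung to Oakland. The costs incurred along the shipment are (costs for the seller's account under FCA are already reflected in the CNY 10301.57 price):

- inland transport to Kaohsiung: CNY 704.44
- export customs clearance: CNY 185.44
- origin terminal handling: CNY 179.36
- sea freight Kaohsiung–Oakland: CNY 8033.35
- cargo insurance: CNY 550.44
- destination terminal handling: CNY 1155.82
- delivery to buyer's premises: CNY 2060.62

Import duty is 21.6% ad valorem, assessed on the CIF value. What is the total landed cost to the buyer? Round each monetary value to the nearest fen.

Total landed cost: CNY 26399.14

FCA: the seller delivers export-cleared goods to the carrier; the buyer bears costs from that point.
Already in the invoice (seller's account under FCA): inland to port, export clearance — exclude.
CIF value = FCA price + origin terminal + freight + insurance = 10301.57 + 179.36 + 8033.35 + 550.44 = 19064.72
Import duty = 19064.72 × 21.6% = 4117.98
Buyer bears: origin terminal 179.36 + freight 8033.35 + insurance 550.44 + destination terminal 1155.82 + delivery 2060.62 + duty 4117.98 = 16097.57
Landed cost = invoice 10301.57 + 16097.57 = 26399.14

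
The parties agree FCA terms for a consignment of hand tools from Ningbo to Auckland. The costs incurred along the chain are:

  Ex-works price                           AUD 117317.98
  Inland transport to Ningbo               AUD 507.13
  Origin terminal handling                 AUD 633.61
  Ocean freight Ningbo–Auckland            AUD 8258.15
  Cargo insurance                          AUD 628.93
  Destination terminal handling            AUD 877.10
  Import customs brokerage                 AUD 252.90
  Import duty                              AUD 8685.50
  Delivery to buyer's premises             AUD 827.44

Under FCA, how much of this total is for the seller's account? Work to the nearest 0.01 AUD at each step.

FCA: the seller delivers export-cleared goods to the carrier; the buyer bears costs from that point.
Seller's account: goods 117317.98 + inland to port 507.13 = 117825.11
Buyer's account: origin terminal 633.61 + freight 8258.15 + insurance 628.93 + destination terminal 877.10 + brokerage 252.90 + duty 8685.50 + delivery 827.44 = 20163.63

Seller's account: AUD 117825.11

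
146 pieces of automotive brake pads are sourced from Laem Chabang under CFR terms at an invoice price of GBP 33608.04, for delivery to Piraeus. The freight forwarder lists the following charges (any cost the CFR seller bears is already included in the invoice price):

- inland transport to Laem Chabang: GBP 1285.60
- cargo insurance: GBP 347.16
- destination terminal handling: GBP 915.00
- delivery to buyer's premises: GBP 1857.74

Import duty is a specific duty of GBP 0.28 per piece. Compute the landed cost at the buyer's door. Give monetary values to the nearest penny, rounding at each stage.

Total landed cost: GBP 36768.82

CFR: the seller pays costs through ocean freight to the destination port, but not insurance.
Already in the invoice (seller's account under CFR): inland to port — exclude.
CIF value = CFR price + insurance = 33608.04 + 347.16 = 33955.20
Import duty = 146 × 0.28 = 40.88
Buyer bears: insurance 347.16 + destination terminal 915.00 + delivery 1857.74 + duty 40.88 = 3160.78
Landed cost = invoice 33608.04 + 3160.78 = 36768.82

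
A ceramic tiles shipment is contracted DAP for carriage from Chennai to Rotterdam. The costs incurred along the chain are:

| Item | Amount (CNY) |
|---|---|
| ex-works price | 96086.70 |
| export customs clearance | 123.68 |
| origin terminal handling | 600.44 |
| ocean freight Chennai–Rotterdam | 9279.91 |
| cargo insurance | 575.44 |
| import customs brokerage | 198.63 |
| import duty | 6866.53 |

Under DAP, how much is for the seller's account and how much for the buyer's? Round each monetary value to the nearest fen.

DAP: the seller bears all costs to the named destination except import duty and clearance.
Seller's account: goods 96086.70 + export clearance 123.68 + origin terminal 600.44 + freight 9279.91 + insurance 575.44 = 106666.17
Buyer's account: brokerage 198.63 + duty 6866.53 = 7065.16

Seller: CNY 106666.17; buyer: CNY 7065.16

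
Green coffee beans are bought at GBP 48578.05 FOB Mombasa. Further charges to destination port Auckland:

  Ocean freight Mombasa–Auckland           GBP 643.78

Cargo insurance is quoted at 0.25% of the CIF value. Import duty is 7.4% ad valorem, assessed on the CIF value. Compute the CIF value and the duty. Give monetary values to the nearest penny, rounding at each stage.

CIF value: GBP 49345.19; import duty: GBP 3651.54

Let C be the CIF value. C = FOB price + freight + 0.25% × C
C − 0.25% × C = 48578.05 + 643.78
0.9975 × C = 49221.83
C = 49221.83 / 0.9975 = 49345.19
Insurance premium = 0.25% × 49345.19 = 123.36
Import duty = 49345.19 × 7.4% = 3651.54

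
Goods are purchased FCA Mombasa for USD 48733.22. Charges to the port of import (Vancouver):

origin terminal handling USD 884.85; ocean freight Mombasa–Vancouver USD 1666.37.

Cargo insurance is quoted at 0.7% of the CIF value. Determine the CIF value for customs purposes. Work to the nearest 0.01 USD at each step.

CIF value: USD 51645.96

Let C be the CIF value. C = FCA price + pre-shipment costs + freight + 0.7% × C
C − 0.7% × C = 48733.22 + 884.85 + 1666.37
0.993 × C = 51284.44
C = 51284.44 / 0.993 = 51645.96
Insurance premium = 0.7% × 51645.96 = 361.52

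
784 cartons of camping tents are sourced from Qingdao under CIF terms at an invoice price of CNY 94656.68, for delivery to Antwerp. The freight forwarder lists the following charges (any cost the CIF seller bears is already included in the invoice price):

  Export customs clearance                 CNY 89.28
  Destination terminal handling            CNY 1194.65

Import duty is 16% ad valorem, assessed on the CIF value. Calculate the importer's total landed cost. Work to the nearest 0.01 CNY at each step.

CIF: the seller pays costs through ocean freight and marine insurance to the destination port.
Already in the invoice (seller's account under CIF): export clearance — exclude.
The CIF price already equals the CIF value: 94656.68
Import duty = 94656.68 × 16% = 15145.07
Buyer bears: destination terminal 1194.65 + duty 15145.07 = 16339.72
Landed cost = invoice 94656.68 + 16339.72 = 110996.40

Total landed cost: CNY 110996.40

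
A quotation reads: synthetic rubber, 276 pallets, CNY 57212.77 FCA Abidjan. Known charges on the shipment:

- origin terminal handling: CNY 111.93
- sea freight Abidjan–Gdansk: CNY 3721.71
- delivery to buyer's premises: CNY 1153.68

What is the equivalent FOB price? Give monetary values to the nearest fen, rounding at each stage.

Not relevant to the conversion: freight, delivery — on the buyer under both terms; not part of either seller's price.
From FCA to FOB, the seller additionally bears: origin terminal.
FOB price = 57212.77 + 111.93 = 57324.70

FOB price: CNY 57324.70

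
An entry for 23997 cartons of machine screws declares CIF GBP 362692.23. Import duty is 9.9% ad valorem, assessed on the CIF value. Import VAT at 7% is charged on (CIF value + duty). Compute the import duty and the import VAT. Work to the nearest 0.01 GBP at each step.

Import duty: GBP 35906.53; import VAT: GBP 27901.91

Import duty = 362692.23 × 9.9% = 35906.53
VAT base = CIF + duty = 362692.23 + 35906.53 = 398598.76
Import VAT = 398598.76 × 7% = 27901.91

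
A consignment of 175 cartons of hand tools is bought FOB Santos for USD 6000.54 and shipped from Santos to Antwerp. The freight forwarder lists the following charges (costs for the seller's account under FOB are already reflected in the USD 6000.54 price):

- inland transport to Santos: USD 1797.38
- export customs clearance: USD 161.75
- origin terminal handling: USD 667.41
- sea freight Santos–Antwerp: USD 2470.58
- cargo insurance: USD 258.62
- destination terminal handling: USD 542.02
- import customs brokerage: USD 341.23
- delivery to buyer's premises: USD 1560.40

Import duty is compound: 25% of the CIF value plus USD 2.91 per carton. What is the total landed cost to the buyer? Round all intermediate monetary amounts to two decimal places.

Total landed cost: USD 13865.08

FOB: the seller bears costs until goods are on board at the origin port; the buyer bears freight, insurance and all costs thereafter.
Already in the invoice (seller's account under FOB): inland to port, export clearance, origin terminal — exclude.
CIF value = FOB price + freight + insurance = 6000.54 + 2470.58 + 258.62 = 8729.74
Ad valorem component: 8729.74 × 25% = 2182.44
Specific component: 175 × 2.91 = 509.25
Import duty = 2182.44 + 509.25 = 2691.69
Buyer bears: freight 2470.58 + insurance 258.62 + destination terminal 542.02 + brokerage 341.23 + delivery 1560.40 + duty 2691.69 = 7864.54
Landed cost = invoice 6000.54 + 7864.54 = 13865.08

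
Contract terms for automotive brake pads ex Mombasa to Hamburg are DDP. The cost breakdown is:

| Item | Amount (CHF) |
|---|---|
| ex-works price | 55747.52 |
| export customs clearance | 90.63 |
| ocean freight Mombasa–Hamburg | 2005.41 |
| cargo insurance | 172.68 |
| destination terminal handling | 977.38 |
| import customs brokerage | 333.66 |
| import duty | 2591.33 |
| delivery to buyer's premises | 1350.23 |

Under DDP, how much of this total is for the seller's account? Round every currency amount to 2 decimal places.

Seller's account: CHF 63268.84

DDP: the seller bears all costs including import duty.
Seller's account: goods 55747.52 + export clearance 90.63 + freight 2005.41 + insurance 172.68 + destination terminal 977.38 + brokerage 333.66 + duty 2591.33 + delivery 1350.23 = 63268.84
Buyer's account: 0.00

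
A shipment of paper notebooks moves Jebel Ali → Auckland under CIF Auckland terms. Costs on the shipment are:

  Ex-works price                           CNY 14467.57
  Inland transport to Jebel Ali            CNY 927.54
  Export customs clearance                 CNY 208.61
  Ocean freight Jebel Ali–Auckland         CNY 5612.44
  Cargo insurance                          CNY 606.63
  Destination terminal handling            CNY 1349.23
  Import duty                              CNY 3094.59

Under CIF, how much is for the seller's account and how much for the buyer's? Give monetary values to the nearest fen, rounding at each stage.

CIF: the seller pays costs through ocean freight and marine insurance to the destination port.
Seller's account: goods 14467.57 + inland to port 927.54 + export clearance 208.61 + freight 5612.44 + insurance 606.63 = 21822.79
Buyer's account: destination terminal 1349.23 + duty 3094.59 = 4443.82

Seller: CNY 21822.79; buyer: CNY 4443.82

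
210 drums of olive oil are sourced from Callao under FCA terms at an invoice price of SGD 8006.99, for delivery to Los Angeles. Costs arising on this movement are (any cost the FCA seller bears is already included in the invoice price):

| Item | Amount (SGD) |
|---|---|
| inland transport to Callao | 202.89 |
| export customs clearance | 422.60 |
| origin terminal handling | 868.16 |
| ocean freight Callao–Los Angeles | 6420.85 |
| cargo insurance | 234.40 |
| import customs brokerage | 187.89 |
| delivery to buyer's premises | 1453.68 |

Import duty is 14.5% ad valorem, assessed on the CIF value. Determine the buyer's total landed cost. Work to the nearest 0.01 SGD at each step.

Total landed cost: SGD 19423.88

FCA: the seller delivers export-cleared goods to the carrier; the buyer bears costs from that point.
Already in the invoice (seller's account under FCA): inland to port, export clearance — exclude.
CIF value = FCA price + origin terminal + freight + insurance = 8006.99 + 868.16 + 6420.85 + 234.40 = 15530.40
Import duty = 15530.40 × 14.5% = 2251.91
Buyer bears: origin terminal 868.16 + freight 6420.85 + insurance 234.40 + brokerage 187.89 + delivery 1453.68 + duty 2251.91 = 11416.89
Landed cost = invoice 8006.99 + 11416.89 = 19423.88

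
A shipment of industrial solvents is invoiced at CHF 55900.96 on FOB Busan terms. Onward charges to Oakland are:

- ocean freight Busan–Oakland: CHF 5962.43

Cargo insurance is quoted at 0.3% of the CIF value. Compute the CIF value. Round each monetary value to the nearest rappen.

Let C be the CIF value. C = FOB price + freight + 0.3% × C
C − 0.3% × C = 55900.96 + 5962.43
0.997 × C = 61863.39
C = 61863.39 / 0.997 = 62049.54
Insurance premium = 0.3% × 62049.54 = 186.15

CIF value: CHF 62049.54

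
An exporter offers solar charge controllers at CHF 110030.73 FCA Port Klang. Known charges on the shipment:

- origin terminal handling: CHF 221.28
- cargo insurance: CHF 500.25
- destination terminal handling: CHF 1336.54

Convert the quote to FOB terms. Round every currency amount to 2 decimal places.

Not relevant to the conversion: destination terminal, insurance — on the buyer under both terms; not part of either seller's price.
From FCA to FOB, the seller additionally bears: origin terminal.
FOB price = 110030.73 + 221.28 = 110252.01

FOB price: CHF 110252.01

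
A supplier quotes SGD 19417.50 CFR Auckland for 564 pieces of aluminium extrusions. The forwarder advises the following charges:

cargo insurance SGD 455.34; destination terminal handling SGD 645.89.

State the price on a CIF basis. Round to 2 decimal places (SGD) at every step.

CIF price: SGD 19872.84

Not relevant to the conversion: destination terminal — on the buyer under both terms; not part of either seller's price.
From CFR to CIF, the seller additionally bears: insurance.
CIF price = 19417.50 + 455.34 = 19872.84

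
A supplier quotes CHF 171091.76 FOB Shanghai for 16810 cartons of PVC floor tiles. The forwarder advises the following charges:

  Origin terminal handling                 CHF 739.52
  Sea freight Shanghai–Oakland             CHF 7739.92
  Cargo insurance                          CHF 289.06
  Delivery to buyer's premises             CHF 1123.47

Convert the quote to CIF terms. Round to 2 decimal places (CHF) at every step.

CIF price: CHF 179120.74

Not relevant to the conversion: origin terminal — on the seller under both FOB and CIF; already in the FOB price and stays in the CIF price. delivery — on the buyer under both terms; not part of either seller's price.
From FOB to CIF, the seller additionally bears: freight, insurance.
CIF price = 171091.76 + 7739.92 + 289.06 = 179120.74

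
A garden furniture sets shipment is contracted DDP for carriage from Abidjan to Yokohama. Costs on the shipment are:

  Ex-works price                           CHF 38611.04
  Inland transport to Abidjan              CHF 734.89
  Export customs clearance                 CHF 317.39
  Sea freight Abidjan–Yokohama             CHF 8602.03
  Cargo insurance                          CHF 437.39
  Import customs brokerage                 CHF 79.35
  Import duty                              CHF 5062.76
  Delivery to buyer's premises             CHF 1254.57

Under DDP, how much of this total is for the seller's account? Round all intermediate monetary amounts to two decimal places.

Seller's account: CHF 55099.42

DDP: the seller bears all costs including import duty.
Seller's account: goods 38611.04 + inland to port 734.89 + export clearance 317.39 + freight 8602.03 + insurance 437.39 + brokerage 79.35 + duty 5062.76 + delivery 1254.57 = 55099.42
Buyer's account: 0.00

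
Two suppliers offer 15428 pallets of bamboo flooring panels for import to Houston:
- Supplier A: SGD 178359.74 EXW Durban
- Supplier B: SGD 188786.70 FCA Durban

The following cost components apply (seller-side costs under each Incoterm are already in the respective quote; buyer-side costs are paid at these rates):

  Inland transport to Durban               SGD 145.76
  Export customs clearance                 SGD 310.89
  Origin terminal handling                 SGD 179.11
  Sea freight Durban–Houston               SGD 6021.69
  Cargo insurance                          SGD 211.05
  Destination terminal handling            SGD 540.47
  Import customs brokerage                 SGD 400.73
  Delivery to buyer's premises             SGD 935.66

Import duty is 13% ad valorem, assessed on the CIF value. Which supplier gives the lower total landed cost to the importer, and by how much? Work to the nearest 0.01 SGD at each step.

Supplier A (EXW):
CIF value = EXW price + inland to port + export clearance + origin terminal + freight + insurance = 178359.74 + 145.76 + 310.89 + 179.11 + 6021.69 + 211.05 = 185228.24
Import duty = 185228.24 × 13% = 24079.67
Buyer bears (A): 145.76 + 310.89 + 179.11 + 6021.69 + 211.05 + 540.47 + 400.73 + 935.66 = 8745.36
Landed cost (A) = invoice 178359.74 + 8745.36 + duty 24079.67 = 211184.77
Supplier B (FCA):
CIF value = FCA price + origin terminal + freight + insurance = 188786.70 + 179.11 + 6021.69 + 211.05 = 195198.55
Import duty = 195198.55 × 13% = 25375.81
Buyer bears (B): 179.11 + 6021.69 + 211.05 + 540.47 + 400.73 + 935.66 = 8288.71
Landed cost (B) = invoice 188786.70 + 8288.71 + duty 25375.81 = 222451.22
Difference = |211184.77 − 222451.22| = 11266.45

Supplier A is cheaper by SGD 11266.45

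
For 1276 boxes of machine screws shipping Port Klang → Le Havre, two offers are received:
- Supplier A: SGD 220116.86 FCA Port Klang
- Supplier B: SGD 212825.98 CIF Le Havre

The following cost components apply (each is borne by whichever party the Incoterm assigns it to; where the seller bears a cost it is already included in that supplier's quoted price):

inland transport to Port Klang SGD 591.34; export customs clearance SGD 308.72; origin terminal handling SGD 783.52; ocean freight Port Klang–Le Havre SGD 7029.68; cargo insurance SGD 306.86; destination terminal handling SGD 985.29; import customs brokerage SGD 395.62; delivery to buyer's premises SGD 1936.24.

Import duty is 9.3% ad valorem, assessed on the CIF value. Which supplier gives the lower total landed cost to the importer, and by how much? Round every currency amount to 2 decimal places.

Supplier A (FCA):
CIF value = FCA price + origin terminal + freight + insurance = 220116.86 + 783.52 + 7029.68 + 306.86 = 228236.92
Import duty = 228236.92 × 9.3% = 21226.03
Buyer bears (A): 783.52 + 7029.68 + 306.86 + 985.29 + 395.62 + 1936.24 = 11437.21
Landed cost (A) = invoice 220116.86 + 11437.21 + duty 21226.03 = 252780.10
Supplier B (CIF):
The CIF price already equals the CIF value: 212825.98
Import duty = 212825.98 × 9.3% = 19792.82
Buyer bears (B): 985.29 + 395.62 + 1936.24 = 3317.15
Landed cost (B) = invoice 212825.98 + 3317.15 + duty 19792.82 = 235935.95
Difference = |252780.10 − 235935.95| = 16844.15

Supplier B is cheaper by SGD 16844.15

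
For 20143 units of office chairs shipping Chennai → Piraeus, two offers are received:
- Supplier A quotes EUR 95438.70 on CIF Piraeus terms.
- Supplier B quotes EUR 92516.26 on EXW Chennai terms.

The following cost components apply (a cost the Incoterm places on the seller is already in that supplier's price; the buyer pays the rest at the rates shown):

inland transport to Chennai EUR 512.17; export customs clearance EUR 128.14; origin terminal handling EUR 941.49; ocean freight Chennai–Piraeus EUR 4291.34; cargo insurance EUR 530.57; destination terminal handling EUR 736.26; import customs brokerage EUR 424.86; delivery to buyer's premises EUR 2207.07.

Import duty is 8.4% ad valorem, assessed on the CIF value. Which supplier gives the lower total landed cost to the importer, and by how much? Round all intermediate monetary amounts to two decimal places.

Supplier A is cheaper by EUR 3773.70

Supplier A (CIF):
The CIF price already equals the CIF value: 95438.70
Import duty = 95438.70 × 8.4% = 8016.85
Buyer bears (A): 736.26 + 424.86 + 2207.07 = 3368.19
Landed cost (A) = invoice 95438.70 + 3368.19 + duty 8016.85 = 106823.74
Supplier B (EXW):
CIF value = EXW price + inland to port + export clearance + origin terminal + freight + insurance = 92516.26 + 512.17 + 128.14 + 941.49 + 4291.34 + 530.57 = 98919.97
Import duty = 98919.97 × 8.4% = 8309.28
Buyer bears (B): 512.17 + 128.14 + 941.49 + 4291.34 + 530.57 + 736.26 + 424.86 + 2207.07 = 9771.90
Landed cost (B) = invoice 92516.26 + 9771.90 + duty 8309.28 = 110597.44
Difference = |106823.74 − 110597.44| = 3773.70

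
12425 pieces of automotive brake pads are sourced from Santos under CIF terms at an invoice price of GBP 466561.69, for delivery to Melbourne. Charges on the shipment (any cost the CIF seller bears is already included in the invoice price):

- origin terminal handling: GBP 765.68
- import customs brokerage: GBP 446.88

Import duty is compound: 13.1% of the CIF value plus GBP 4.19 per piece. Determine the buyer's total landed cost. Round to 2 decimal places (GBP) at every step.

CIF: the seller pays costs through ocean freight and marine insurance to the destination port.
Already in the invoice (seller's account under CIF): origin terminal — exclude.
The CIF price already equals the CIF value: 466561.69
Ad valorem component: 466561.69 × 13.1% = 61119.58
Specific component: 12425 × 4.19 = 52060.75
Import duty = 61119.58 + 52060.75 = 113180.33
Buyer bears: brokerage 446.88 + duty 113180.33 = 113627.21
Landed cost = invoice 466561.69 + 113627.21 = 580188.90

Total landed cost: GBP 580188.90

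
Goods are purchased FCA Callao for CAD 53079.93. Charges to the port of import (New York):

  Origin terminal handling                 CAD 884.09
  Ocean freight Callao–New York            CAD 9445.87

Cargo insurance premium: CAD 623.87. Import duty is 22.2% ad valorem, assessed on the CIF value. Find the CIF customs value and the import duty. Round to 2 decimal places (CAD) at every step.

CIF = FCA price + pre-shipment costs + freight + insurance
CIF = 53079.93 + 884.09 + 9445.87 + 623.87 = 64033.76
Import duty = 64033.76 × 22.2% = 14215.49

CIF value: CAD 64033.76; import duty: CAD 14215.49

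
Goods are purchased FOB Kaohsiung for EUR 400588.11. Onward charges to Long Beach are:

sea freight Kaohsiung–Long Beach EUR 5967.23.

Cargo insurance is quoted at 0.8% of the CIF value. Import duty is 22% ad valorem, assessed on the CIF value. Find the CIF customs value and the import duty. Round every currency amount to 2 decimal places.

Let C be the CIF value. C = FOB price + freight + 0.8% × C
C − 0.8% × C = 400588.11 + 5967.23
0.992 × C = 406555.34
C = 406555.34 / 0.992 = 409834.01
Insurance premium = 0.8% × 409834.01 = 3278.67
Import duty = 409834.01 × 22% = 90163.48

CIF value: EUR 409834.01; import duty: EUR 90163.48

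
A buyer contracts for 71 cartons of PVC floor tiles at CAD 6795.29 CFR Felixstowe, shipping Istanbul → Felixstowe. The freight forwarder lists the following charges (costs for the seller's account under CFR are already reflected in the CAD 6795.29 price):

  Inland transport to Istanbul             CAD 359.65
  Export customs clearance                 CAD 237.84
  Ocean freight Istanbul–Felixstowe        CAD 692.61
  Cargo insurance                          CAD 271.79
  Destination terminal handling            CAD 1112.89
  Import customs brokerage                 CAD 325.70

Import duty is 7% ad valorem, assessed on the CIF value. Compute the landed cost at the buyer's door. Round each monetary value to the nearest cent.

CFR: the seller pays costs through ocean freight to the destination port, but not insurance.
Already in the invoice (seller's account under CFR): inland to port, export clearance, freight — exclude.
CIF value = CFR price + insurance = 6795.29 + 271.79 = 7067.08
Import duty = 7067.08 × 7% = 494.70
Buyer bears: insurance 271.79 + destination terminal 1112.89 + brokerage 325.70 + duty 494.70 = 2205.08
Landed cost = invoice 6795.29 + 2205.08 = 9000.37

Total landed cost: CAD 9000.37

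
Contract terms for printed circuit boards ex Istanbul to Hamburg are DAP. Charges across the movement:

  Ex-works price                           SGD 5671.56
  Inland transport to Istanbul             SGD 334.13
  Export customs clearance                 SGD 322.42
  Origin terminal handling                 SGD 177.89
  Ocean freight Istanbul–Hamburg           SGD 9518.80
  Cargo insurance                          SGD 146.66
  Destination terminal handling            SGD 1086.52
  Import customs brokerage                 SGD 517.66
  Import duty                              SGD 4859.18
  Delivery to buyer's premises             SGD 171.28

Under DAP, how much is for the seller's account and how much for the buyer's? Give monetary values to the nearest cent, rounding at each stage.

DAP: the seller bears all costs to the named destination except import duty and clearance.
Seller's account: goods 5671.56 + inland to port 334.13 + export clearance 322.42 + origin terminal 177.89 + freight 9518.80 + insurance 146.66 + destination terminal 1086.52 + delivery 171.28 = 17429.26
Buyer's account: brokerage 517.66 + duty 4859.18 = 5376.84

Seller: SGD 17429.26; buyer: SGD 5376.84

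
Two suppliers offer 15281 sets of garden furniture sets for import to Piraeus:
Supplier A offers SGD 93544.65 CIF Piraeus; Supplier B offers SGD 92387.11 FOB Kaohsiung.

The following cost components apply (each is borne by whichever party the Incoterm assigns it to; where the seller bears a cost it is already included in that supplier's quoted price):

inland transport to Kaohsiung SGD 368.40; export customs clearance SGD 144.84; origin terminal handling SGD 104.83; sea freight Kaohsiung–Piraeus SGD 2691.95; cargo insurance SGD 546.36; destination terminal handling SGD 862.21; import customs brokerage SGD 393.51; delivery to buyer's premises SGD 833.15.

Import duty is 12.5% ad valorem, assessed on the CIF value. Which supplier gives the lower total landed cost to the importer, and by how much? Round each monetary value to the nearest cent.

Supplier A (CIF):
The CIF price already equals the CIF value: 93544.65
Import duty = 93544.65 × 12.5% = 11693.08
Buyer bears (A): 862.21 + 393.51 + 833.15 = 2088.87
Landed cost (A) = invoice 93544.65 + 2088.87 + duty 11693.08 = 107326.60
Supplier B (FOB):
CIF value = FOB price + freight + insurance = 92387.11 + 2691.95 + 546.36 = 95625.42
Import duty = 95625.42 × 12.5% = 11953.18
Buyer bears (B): 2691.95 + 546.36 + 862.21 + 393.51 + 833.15 = 5327.18
Landed cost (B) = invoice 92387.11 + 5327.18 + duty 11953.18 = 109667.47
Difference = |107326.60 − 109667.47| = 2340.87

Supplier A is cheaper by SGD 2340.87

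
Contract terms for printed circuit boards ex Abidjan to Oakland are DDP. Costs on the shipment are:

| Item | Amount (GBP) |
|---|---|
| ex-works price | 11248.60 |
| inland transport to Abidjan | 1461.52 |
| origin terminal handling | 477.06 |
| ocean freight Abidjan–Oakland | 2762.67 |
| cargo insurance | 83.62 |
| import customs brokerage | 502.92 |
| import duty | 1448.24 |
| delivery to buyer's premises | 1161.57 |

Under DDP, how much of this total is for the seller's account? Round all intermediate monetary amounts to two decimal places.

Seller's account: GBP 19146.20

DDP: the seller bears all costs including import duty.
Seller's account: goods 11248.60 + inland to port 1461.52 + origin terminal 477.06 + freight 2762.67 + insurance 83.62 + brokerage 502.92 + duty 1448.24 + delivery 1161.57 = 19146.20
Buyer's account: 0.00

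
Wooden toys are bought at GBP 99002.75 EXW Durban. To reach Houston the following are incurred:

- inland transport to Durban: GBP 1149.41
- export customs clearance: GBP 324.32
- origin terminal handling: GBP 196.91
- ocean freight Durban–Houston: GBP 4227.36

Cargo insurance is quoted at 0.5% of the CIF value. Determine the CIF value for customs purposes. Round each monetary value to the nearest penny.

Let C be the CIF value. C = EXW price + pre-shipment costs + freight + 0.5% × C
C − 0.5% × C = 99002.75 + 1149.41 + 324.32 + 196.91 + 4227.36
0.995 × C = 104900.75
C = 104900.75 / 0.995 = 105427.89
Insurance premium = 0.5% × 105427.89 = 527.14

CIF value: GBP 105427.89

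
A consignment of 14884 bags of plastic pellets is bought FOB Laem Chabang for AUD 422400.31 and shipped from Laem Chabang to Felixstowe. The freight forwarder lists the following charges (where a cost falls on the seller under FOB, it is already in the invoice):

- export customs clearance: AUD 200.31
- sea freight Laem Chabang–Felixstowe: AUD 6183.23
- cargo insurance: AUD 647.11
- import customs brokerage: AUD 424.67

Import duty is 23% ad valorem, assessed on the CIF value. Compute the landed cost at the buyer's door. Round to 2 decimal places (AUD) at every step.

FOB: the seller bears costs until goods are on board at the origin port; the buyer bears freight, insurance and all costs thereafter.
Already in the invoice (seller's account under FOB): export clearance — exclude.
CIF value = FOB price + freight + insurance = 422400.31 + 6183.23 + 647.11 = 429230.65
Import duty = 429230.65 × 23% = 98723.05
Buyer bears: freight 6183.23 + insurance 647.11 + brokerage 424.67 + duty 98723.05 = 105978.06
Landed cost = invoice 422400.31 + 105978.06 = 528378.37

Total landed cost: AUD 528378.37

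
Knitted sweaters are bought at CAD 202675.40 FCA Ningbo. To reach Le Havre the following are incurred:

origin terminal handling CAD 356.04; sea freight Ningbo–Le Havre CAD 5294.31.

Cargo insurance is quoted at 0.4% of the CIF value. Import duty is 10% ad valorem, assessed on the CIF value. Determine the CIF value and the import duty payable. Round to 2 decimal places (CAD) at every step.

Let C be the CIF value. C = FCA price + pre-shipment costs + freight + 0.4% × C
C − 0.4% × C = 202675.40 + 356.04 + 5294.31
0.996 × C = 208325.75
C = 208325.75 / 0.996 = 209162.40
Insurance premium = 0.4% × 209162.40 = 836.65
Import duty = 209162.40 × 10% = 20916.24

CIF value: CAD 209162.40; import duty: CAD 20916.24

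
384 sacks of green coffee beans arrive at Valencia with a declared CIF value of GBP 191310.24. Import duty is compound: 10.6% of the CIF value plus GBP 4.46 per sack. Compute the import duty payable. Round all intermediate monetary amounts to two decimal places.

Ad valorem component: 191310.24 × 10.6% = 20278.89
Specific component: 384 × 4.46 = 1712.64
Import duty = 20278.89 + 1712.64 = 21991.53

Import duty: GBP 21991.53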